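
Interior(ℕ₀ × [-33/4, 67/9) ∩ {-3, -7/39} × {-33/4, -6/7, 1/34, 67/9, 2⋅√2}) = ∅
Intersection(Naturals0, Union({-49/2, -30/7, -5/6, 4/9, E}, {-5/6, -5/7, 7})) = {7}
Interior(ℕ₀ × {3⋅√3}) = ∅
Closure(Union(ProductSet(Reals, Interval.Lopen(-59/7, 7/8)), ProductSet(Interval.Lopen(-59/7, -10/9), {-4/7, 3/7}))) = ProductSet(Reals, Interval(-59/7, 7/8))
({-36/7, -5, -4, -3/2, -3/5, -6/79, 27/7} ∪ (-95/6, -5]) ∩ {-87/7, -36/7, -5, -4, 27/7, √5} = {-87/7, -36/7, -5, -4, 27/7}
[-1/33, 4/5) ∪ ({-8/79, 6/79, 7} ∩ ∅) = [-1/33, 4/5)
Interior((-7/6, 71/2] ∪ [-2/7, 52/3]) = (-7/6, 71/2)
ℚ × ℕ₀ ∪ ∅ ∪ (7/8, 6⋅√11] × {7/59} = (ℚ × ℕ₀) ∪ ((7/8, 6⋅√11] × {7/59})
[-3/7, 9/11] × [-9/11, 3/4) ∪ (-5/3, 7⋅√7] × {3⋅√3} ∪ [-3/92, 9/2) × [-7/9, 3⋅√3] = ([-3/7, 9/11] × [-9/11, 3/4)) ∪ ([-3/92, 9/2) × [-7/9, 3⋅√3]) ∪ ((-5/3, 7⋅√7] × {3⋅√3})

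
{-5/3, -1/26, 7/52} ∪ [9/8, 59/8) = {-5/3, -1/26, 7/52} ∪ [9/8, 59/8)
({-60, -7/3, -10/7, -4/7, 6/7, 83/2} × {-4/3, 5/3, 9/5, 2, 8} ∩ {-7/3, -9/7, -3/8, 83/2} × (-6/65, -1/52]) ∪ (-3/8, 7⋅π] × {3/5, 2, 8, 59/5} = (-3/8, 7⋅π] × {3/5, 2, 8, 59/5}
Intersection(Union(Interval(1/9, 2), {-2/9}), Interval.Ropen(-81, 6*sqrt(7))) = Union({-2/9}, Interval(1/9, 2))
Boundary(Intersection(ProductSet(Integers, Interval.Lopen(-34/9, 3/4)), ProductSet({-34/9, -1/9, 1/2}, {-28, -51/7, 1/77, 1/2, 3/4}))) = EmptySet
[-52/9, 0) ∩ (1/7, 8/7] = ∅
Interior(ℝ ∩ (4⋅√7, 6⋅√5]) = (4⋅√7, 6⋅√5)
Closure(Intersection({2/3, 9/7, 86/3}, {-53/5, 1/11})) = EmptySet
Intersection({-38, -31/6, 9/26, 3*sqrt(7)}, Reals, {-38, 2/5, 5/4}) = {-38}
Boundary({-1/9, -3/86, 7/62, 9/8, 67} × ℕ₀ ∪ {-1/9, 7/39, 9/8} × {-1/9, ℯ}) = ({-1/9, 7/39, 9/8} × {-1/9, ℯ}) ∪ ({-1/9, -3/86, 7/62, 9/8, 67} × ℕ₀)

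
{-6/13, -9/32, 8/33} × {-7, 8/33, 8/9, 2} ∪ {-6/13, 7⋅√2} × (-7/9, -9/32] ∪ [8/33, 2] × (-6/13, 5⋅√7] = ({-6/13, -9/32, 8/33} × {-7, 8/33, 8/9, 2}) ∪ ({-6/13, 7⋅√2} × (-7/9, -9/32]) ∪ ([8/33, 2] × (-6/13, 5⋅√7])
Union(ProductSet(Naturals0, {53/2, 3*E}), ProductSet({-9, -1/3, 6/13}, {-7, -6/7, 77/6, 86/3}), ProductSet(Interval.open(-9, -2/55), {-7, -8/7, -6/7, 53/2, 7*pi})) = Union(ProductSet({-9, -1/3, 6/13}, {-7, -6/7, 77/6, 86/3}), ProductSet(Interval.open(-9, -2/55), {-7, -8/7, -6/7, 53/2, 7*pi}), ProductSet(Naturals0, {53/2, 3*E}))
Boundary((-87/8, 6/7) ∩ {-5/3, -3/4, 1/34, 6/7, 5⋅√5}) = {-5/3, -3/4, 1/34}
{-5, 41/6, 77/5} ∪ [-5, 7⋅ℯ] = [-5, 7⋅ℯ]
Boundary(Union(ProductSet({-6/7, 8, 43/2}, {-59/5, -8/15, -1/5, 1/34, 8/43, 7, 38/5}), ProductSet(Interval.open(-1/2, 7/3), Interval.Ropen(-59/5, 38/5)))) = Union(ProductSet({-1/2, 7/3}, Interval(-59/5, 38/5)), ProductSet({-6/7, 8, 43/2}, {-59/5, -8/15, -1/5, 1/34, 8/43, 7, 38/5}), ProductSet(Interval(-1/2, 7/3), {-59/5, 38/5}))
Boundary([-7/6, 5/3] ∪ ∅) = {-7/6, 5/3}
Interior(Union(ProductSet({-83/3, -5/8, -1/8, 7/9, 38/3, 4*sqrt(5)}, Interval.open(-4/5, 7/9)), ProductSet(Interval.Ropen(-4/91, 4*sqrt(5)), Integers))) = EmptySet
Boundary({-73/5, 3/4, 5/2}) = {-73/5, 3/4, 5/2}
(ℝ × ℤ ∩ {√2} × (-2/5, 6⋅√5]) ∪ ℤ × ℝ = (ℤ × ℝ) ∪ ({√2} × {0, 1, …, 13})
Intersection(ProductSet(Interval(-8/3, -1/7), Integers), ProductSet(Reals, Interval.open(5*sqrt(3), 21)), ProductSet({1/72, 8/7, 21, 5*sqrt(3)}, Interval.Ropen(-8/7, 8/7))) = EmptySet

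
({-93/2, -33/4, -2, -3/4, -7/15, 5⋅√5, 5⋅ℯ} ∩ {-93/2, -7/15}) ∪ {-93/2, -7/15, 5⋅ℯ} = {-93/2, -7/15, 5⋅ℯ}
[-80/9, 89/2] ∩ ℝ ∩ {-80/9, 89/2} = {-80/9, 89/2}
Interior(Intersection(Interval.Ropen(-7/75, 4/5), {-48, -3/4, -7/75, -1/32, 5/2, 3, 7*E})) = EmptySet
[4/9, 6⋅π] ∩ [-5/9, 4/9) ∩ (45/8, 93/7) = ∅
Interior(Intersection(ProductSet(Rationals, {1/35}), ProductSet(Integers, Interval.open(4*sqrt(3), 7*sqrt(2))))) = EmptySet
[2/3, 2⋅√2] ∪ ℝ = (-∞, ∞)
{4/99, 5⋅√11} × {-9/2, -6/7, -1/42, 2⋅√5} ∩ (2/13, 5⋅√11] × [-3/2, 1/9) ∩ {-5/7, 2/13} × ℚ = ∅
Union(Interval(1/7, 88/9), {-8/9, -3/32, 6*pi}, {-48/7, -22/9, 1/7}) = Union({-48/7, -22/9, -8/9, -3/32, 6*pi}, Interval(1/7, 88/9))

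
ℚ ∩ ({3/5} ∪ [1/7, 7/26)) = {3/5} ∪ (ℚ ∩ [1/7, 7/26))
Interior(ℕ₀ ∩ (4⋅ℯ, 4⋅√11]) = ∅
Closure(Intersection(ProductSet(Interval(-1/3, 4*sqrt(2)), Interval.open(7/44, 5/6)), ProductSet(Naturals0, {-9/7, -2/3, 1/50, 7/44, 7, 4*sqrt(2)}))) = EmptySet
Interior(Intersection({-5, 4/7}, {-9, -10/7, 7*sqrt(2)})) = EmptySet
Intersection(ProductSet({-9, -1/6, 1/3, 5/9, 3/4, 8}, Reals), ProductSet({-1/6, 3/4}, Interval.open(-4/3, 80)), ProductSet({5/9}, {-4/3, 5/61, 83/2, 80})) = EmptySet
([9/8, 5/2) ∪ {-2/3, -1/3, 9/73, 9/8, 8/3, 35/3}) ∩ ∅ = ∅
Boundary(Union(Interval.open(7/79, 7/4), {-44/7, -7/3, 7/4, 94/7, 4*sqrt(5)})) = {-44/7, -7/3, 7/79, 7/4, 94/7, 4*sqrt(5)}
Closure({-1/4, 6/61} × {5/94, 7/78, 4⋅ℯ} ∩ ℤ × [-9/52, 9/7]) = ∅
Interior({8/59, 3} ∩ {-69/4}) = ∅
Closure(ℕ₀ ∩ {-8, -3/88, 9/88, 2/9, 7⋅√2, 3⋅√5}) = ∅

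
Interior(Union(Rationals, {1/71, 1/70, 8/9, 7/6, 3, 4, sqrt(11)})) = EmptySet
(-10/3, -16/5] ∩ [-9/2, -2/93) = (-10/3, -16/5]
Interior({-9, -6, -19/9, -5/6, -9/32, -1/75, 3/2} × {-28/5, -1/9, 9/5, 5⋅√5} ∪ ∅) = ∅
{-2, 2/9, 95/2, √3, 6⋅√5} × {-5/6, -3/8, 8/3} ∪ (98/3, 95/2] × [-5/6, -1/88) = ((98/3, 95/2] × [-5/6, -1/88)) ∪ ({-2, 2/9, 95/2, √3, 6⋅√5} × {-5/6, -3/8, 8/3})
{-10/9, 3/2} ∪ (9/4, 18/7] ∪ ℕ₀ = {-10/9, 3/2} ∪ ℕ₀ ∪ (9/4, 18/7]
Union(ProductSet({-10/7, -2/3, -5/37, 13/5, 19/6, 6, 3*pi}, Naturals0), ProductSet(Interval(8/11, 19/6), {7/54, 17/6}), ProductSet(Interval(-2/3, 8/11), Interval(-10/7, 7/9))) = Union(ProductSet({-10/7, -2/3, -5/37, 13/5, 19/6, 6, 3*pi}, Naturals0), ProductSet(Interval(-2/3, 8/11), Interval(-10/7, 7/9)), ProductSet(Interval(8/11, 19/6), {7/54, 17/6}))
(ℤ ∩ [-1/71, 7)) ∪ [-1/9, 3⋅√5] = [-1/9, 3⋅√5] ∪ {0, 1, …, 6}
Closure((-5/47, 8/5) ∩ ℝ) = [-5/47, 8/5]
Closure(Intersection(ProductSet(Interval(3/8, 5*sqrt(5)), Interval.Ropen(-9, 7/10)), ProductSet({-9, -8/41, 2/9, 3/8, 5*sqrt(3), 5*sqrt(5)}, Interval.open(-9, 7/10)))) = ProductSet({3/8, 5*sqrt(3), 5*sqrt(5)}, Interval(-9, 7/10))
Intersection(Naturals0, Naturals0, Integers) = Naturals0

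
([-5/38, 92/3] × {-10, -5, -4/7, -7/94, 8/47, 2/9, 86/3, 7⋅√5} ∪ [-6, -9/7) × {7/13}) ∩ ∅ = ∅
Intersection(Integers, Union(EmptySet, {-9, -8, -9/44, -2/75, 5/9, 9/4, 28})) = {-9, -8, 28}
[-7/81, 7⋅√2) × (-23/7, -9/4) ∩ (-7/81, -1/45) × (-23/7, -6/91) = (-7/81, -1/45) × (-23/7, -9/4)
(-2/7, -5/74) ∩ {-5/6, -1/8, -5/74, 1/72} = {-1/8}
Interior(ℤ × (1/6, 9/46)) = ∅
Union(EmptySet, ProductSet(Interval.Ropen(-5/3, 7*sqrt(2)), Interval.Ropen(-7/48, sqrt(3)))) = ProductSet(Interval.Ropen(-5/3, 7*sqrt(2)), Interval.Ropen(-7/48, sqrt(3)))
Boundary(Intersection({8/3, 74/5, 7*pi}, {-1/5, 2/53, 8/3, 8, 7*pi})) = {8/3, 7*pi}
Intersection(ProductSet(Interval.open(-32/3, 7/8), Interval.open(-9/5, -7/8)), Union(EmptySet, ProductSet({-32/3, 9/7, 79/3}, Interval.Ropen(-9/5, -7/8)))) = EmptySet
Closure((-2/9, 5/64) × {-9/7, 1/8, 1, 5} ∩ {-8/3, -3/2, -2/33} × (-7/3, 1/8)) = {-2/33} × {-9/7}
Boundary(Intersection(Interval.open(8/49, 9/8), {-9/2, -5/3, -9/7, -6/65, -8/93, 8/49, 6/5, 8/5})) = EmptySet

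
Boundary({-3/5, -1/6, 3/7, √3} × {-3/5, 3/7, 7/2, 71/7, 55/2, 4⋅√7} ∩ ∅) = ∅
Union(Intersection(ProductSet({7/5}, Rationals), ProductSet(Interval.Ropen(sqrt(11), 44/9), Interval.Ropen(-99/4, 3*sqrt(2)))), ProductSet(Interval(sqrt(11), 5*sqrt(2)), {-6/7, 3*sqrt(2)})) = ProductSet(Interval(sqrt(11), 5*sqrt(2)), {-6/7, 3*sqrt(2)})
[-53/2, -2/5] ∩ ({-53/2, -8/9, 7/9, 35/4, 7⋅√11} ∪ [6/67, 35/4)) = {-53/2, -8/9}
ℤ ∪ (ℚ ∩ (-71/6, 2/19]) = ℤ ∪ (ℚ ∩ (-71/6, 2/19])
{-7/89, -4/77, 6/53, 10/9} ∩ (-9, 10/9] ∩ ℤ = ∅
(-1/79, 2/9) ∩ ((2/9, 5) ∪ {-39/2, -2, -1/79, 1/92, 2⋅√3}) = {1/92}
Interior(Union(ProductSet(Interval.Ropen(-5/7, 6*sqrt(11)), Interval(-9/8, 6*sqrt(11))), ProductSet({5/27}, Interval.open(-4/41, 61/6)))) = ProductSet(Interval.open(-5/7, 6*sqrt(11)), Interval.open(-9/8, 6*sqrt(11)))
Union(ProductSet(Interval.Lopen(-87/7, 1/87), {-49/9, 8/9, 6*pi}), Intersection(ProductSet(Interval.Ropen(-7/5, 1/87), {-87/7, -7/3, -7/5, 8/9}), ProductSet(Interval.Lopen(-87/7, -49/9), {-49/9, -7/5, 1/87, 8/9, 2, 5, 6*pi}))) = ProductSet(Interval.Lopen(-87/7, 1/87), {-49/9, 8/9, 6*pi})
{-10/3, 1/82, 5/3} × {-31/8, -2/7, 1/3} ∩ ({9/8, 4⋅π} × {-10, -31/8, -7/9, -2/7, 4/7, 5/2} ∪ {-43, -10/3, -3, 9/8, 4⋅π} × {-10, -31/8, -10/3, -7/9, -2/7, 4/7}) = {-10/3} × {-31/8, -2/7}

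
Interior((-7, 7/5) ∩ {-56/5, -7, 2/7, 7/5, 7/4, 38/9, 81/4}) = ∅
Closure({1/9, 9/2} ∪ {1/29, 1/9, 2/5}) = {1/29, 1/9, 2/5, 9/2}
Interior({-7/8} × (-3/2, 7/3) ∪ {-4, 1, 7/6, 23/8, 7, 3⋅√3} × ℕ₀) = ∅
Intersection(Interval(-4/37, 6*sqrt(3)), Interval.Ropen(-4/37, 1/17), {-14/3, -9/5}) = EmptySet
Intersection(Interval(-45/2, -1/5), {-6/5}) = {-6/5}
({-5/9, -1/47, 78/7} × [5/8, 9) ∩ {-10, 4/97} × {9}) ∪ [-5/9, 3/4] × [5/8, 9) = [-5/9, 3/4] × [5/8, 9)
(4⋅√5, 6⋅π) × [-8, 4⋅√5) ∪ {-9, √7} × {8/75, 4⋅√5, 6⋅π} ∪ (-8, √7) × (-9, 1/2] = ((-8, √7) × (-9, 1/2]) ∪ ({-9, √7} × {8/75, 4⋅√5, 6⋅π}) ∪ ((4⋅√5, 6⋅π) × [-8, 4⋅√5))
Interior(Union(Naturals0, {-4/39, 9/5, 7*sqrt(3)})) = EmptySet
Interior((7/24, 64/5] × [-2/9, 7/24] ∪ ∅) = (7/24, 64/5) × (-2/9, 7/24)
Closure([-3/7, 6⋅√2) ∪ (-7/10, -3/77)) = [-7/10, 6⋅√2]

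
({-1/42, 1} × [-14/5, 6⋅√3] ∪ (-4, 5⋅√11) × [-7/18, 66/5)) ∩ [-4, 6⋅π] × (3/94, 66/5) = (-4, 5⋅√11) × (3/94, 66/5)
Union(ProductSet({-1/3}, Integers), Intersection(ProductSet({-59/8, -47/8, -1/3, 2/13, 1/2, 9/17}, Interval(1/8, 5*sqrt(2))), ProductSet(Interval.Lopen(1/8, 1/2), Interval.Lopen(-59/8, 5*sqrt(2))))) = Union(ProductSet({-1/3}, Integers), ProductSet({2/13, 1/2}, Interval(1/8, 5*sqrt(2))))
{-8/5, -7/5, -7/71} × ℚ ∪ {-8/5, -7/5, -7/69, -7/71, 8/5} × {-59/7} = ({-8/5, -7/5, -7/71} × ℚ) ∪ ({-8/5, -7/5, -7/69, -7/71, 8/5} × {-59/7})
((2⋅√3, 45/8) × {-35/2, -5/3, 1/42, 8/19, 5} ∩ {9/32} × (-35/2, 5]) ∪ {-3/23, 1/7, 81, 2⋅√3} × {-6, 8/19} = {-3/23, 1/7, 81, 2⋅√3} × {-6, 8/19}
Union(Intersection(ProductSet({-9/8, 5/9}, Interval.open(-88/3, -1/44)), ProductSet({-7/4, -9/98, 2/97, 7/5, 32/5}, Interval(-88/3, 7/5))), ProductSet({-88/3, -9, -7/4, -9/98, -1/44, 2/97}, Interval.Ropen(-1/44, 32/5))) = ProductSet({-88/3, -9, -7/4, -9/98, -1/44, 2/97}, Interval.Ropen(-1/44, 32/5))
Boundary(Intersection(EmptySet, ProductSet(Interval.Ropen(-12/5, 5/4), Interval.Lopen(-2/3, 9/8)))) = EmptySet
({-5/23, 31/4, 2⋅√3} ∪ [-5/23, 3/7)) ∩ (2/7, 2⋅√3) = (2/7, 3/7)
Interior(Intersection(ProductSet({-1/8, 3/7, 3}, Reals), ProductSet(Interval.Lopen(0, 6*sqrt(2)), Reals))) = EmptySet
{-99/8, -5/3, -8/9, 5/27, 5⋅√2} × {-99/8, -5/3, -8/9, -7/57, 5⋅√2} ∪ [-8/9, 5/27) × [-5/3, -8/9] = ([-8/9, 5/27) × [-5/3, -8/9]) ∪ ({-99/8, -5/3, -8/9, 5/27, 5⋅√2} × {-99/8, -5/3, -8/9, -7/57, 5⋅√2})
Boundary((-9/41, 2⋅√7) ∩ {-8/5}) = ∅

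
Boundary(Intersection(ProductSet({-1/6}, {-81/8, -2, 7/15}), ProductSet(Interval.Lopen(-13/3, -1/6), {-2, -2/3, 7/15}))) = ProductSet({-1/6}, {-2, 7/15})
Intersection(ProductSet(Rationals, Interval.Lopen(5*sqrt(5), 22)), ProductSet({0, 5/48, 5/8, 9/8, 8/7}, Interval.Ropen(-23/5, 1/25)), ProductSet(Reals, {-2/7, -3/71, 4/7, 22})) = EmptySet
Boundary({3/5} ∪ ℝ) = ∅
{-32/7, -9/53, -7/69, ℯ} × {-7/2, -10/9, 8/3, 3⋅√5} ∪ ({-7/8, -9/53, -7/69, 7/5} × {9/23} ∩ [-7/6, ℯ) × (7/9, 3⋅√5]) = {-32/7, -9/53, -7/69, ℯ} × {-7/2, -10/9, 8/3, 3⋅√5}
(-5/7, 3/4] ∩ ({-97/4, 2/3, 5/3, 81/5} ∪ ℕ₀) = {0} ∪ {2/3}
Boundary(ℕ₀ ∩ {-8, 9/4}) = ∅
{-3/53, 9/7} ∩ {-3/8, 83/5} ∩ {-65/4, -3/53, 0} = ∅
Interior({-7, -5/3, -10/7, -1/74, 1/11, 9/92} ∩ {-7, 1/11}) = ∅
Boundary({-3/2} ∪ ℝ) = ∅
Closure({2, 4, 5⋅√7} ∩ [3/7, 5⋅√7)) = {2, 4}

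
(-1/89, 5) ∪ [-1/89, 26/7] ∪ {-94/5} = {-94/5} ∪ [-1/89, 5)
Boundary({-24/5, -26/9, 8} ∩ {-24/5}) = {-24/5}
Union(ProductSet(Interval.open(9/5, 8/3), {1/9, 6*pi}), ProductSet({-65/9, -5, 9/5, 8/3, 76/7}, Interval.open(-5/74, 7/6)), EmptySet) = Union(ProductSet({-65/9, -5, 9/5, 8/3, 76/7}, Interval.open(-5/74, 7/6)), ProductSet(Interval.open(9/5, 8/3), {1/9, 6*pi}))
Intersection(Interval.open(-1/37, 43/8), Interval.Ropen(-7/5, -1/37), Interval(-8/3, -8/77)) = EmptySet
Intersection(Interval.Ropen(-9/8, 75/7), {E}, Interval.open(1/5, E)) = EmptySet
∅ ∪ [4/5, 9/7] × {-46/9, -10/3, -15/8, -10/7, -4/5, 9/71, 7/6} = [4/5, 9/7] × {-46/9, -10/3, -15/8, -10/7, -4/5, 9/71, 7/6}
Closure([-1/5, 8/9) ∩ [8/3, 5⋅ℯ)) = ∅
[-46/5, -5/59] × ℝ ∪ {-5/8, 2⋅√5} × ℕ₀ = ([-46/5, -5/59] × ℝ) ∪ ({-5/8, 2⋅√5} × ℕ₀)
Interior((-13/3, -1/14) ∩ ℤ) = ∅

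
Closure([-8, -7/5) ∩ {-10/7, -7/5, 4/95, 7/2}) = {-10/7}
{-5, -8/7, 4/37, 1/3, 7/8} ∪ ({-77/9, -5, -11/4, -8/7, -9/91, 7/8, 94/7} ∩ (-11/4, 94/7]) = {-5, -8/7, -9/91, 4/37, 1/3, 7/8, 94/7}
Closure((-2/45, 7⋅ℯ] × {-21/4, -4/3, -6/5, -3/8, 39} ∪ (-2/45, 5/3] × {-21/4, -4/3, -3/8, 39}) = [-2/45, 7⋅ℯ] × {-21/4, -4/3, -6/5, -3/8, 39}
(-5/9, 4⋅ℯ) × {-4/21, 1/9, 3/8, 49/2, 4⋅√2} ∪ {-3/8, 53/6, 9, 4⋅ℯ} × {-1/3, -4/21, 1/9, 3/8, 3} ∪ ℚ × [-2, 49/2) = (ℚ × [-2, 49/2)) ∪ ({-3/8, 53/6, 9, 4⋅ℯ} × {-1/3, -4/21, 1/9, 3/8, 3}) ∪ ((-5/9, 4⋅ℯ) × {-4/21, 1/9, 3/8, 49/2, 4⋅√2})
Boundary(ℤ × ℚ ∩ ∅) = ∅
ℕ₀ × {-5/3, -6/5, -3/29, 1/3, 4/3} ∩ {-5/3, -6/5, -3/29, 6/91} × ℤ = ∅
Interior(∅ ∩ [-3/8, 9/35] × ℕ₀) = ∅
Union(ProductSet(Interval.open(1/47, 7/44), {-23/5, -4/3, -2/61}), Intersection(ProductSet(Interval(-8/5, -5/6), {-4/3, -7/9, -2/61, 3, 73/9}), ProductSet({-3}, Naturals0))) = ProductSet(Interval.open(1/47, 7/44), {-23/5, -4/3, -2/61})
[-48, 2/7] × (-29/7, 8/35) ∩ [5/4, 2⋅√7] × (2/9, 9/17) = ∅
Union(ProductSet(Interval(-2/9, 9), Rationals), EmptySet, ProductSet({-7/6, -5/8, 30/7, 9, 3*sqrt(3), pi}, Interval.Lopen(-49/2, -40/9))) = Union(ProductSet({-7/6, -5/8, 30/7, 9, 3*sqrt(3), pi}, Interval.Lopen(-49/2, -40/9)), ProductSet(Interval(-2/9, 9), Rationals))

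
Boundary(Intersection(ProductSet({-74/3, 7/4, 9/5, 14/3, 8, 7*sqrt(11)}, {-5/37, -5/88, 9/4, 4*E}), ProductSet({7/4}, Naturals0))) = EmptySet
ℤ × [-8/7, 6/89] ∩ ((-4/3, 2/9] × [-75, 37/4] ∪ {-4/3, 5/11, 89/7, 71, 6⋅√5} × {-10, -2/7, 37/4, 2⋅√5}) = ({71} × {-2/7}) ∪ ({-1, 0} × [-8/7, 6/89])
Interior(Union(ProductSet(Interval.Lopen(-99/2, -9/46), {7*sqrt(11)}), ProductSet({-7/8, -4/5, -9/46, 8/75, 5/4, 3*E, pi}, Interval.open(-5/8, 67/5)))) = EmptySet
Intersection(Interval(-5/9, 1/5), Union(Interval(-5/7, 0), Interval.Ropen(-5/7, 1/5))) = Interval.Ropen(-5/9, 1/5)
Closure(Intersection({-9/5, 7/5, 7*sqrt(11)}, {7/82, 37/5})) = EmptySet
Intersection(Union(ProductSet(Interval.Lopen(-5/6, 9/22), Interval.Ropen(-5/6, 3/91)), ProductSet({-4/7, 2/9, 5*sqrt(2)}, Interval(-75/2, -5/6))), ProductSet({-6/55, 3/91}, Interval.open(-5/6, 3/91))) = ProductSet({-6/55, 3/91}, Interval.open(-5/6, 3/91))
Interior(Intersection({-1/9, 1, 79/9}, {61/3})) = EmptySet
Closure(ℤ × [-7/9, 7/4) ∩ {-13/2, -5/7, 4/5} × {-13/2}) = ∅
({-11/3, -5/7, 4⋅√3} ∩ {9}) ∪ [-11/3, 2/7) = [-11/3, 2/7)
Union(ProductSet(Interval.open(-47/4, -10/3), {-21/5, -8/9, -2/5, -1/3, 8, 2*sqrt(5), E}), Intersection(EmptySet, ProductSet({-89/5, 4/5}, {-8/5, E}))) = ProductSet(Interval.open(-47/4, -10/3), {-21/5, -8/9, -2/5, -1/3, 8, 2*sqrt(5), E})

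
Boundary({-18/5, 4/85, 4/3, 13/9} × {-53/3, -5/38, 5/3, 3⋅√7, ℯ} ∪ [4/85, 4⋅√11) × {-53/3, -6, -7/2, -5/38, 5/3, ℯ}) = ({-18/5, 4/85, 4/3, 13/9} × {-53/3, -5/38, 5/3, 3⋅√7, ℯ}) ∪ ([4/85, 4⋅√11] × {-53/3, -6, -7/2, -5/38, 5/3, ℯ})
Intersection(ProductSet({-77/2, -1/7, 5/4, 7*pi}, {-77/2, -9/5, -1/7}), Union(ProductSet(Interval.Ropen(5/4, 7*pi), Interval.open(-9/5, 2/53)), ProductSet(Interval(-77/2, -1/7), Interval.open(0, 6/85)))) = ProductSet({5/4}, {-1/7})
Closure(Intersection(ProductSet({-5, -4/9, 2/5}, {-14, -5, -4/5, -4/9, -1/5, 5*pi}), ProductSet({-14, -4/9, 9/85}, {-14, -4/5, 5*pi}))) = ProductSet({-4/9}, {-14, -4/5, 5*pi})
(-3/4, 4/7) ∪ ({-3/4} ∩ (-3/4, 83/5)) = (-3/4, 4/7)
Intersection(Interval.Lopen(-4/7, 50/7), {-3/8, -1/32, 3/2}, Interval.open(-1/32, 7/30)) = EmptySet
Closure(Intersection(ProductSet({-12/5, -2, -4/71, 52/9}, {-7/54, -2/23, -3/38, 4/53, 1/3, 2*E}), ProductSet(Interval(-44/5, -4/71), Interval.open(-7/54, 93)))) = ProductSet({-12/5, -2, -4/71}, {-2/23, -3/38, 4/53, 1/3, 2*E})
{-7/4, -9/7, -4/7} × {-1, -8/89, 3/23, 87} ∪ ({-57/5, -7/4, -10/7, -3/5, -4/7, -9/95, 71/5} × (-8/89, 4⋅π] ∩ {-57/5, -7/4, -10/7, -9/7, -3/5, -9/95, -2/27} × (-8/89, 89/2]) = ({-7/4, -9/7, -4/7} × {-1, -8/89, 3/23, 87}) ∪ ({-57/5, -7/4, -10/7, -3/5, -9/95} × (-8/89, 4⋅π])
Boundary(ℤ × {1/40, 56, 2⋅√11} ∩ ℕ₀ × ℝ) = ℕ₀ × {1/40, 56, 2⋅√11}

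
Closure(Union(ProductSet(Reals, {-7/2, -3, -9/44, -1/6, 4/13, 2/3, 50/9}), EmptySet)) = ProductSet(Reals, {-7/2, -3, -9/44, -1/6, 4/13, 2/3, 50/9})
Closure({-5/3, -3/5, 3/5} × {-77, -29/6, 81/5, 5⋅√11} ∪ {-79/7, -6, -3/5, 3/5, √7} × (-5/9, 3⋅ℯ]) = ({-5/3, -3/5, 3/5} × {-77, -29/6, 81/5, 5⋅√11}) ∪ ({-79/7, -6, -3/5, 3/5, √7} × [-5/9, 3⋅ℯ])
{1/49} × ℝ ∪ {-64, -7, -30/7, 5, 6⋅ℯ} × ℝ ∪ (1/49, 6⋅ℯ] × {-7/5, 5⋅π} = ({-64, -7, -30/7, 1/49, 5, 6⋅ℯ} × ℝ) ∪ ((1/49, 6⋅ℯ] × {-7/5, 5⋅π})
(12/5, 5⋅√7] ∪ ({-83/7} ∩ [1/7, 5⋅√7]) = (12/5, 5⋅√7]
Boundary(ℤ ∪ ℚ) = ℝ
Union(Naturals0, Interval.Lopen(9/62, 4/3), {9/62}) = Union(Interval(9/62, 4/3), Naturals0)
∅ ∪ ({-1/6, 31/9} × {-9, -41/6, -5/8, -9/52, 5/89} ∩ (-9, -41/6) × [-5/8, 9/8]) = ∅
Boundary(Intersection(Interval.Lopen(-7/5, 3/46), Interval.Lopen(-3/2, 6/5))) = {-7/5, 3/46}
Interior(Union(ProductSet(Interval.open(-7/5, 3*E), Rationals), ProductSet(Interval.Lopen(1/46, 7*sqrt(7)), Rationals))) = EmptySet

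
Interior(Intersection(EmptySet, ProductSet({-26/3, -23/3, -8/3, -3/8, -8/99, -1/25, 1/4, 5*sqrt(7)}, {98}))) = EmptySet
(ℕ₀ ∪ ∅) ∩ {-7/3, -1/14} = ∅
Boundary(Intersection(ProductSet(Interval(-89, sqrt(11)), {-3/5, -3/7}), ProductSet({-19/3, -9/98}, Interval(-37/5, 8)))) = ProductSet({-19/3, -9/98}, {-3/5, -3/7})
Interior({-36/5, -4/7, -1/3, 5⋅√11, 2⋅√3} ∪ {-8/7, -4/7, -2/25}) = ∅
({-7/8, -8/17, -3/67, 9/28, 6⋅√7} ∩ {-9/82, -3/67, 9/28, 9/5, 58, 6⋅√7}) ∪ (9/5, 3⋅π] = {-3/67, 9/28, 6⋅√7} ∪ (9/5, 3⋅π]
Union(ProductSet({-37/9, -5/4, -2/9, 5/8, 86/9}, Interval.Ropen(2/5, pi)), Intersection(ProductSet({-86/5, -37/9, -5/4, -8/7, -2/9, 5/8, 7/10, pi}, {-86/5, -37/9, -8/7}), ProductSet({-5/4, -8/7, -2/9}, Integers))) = ProductSet({-37/9, -5/4, -2/9, 5/8, 86/9}, Interval.Ropen(2/5, pi))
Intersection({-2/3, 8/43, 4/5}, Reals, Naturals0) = EmptySet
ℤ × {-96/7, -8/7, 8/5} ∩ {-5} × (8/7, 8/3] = {-5} × {8/5}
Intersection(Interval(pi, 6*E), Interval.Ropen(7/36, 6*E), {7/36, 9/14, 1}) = EmptySet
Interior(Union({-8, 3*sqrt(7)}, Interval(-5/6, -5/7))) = Interval.open(-5/6, -5/7)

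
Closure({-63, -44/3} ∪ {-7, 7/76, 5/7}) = {-63, -44/3, -7, 7/76, 5/7}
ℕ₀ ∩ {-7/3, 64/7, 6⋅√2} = ∅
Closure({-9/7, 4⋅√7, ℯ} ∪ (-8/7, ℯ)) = {-9/7, 4⋅√7} ∪ [-8/7, ℯ]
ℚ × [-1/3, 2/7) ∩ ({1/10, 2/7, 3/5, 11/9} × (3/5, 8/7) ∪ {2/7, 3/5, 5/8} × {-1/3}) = {2/7, 3/5, 5/8} × {-1/3}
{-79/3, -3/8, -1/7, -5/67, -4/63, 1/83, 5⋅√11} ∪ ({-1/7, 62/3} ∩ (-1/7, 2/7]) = {-79/3, -3/8, -1/7, -5/67, -4/63, 1/83, 5⋅√11}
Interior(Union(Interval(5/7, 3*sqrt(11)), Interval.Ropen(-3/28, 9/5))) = Interval.open(-3/28, 3*sqrt(11))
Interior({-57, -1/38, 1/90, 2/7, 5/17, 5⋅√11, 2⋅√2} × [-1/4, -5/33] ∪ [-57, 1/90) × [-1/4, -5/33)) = (-57, 1/90) × (-1/4, -5/33)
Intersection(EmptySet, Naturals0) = EmptySet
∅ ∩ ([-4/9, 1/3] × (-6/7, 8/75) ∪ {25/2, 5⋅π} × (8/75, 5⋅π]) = ∅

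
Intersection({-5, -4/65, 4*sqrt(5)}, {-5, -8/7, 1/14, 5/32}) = {-5}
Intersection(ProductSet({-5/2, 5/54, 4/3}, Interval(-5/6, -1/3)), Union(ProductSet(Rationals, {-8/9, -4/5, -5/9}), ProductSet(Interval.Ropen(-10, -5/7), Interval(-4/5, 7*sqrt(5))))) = Union(ProductSet({-5/2}, Interval(-4/5, -1/3)), ProductSet({-5/2, 5/54, 4/3}, {-4/5, -5/9}))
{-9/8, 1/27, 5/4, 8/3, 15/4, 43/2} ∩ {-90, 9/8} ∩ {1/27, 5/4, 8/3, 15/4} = ∅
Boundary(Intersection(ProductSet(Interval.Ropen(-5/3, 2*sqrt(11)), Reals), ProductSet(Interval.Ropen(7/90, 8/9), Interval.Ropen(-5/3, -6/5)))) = Union(ProductSet({7/90, 8/9}, Interval(-5/3, -6/5)), ProductSet(Interval(7/90, 8/9), {-5/3, -6/5}))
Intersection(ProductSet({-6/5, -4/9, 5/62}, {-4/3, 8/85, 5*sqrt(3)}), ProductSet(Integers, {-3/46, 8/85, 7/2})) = EmptySet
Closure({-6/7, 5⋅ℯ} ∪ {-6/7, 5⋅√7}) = {-6/7, 5⋅√7, 5⋅ℯ}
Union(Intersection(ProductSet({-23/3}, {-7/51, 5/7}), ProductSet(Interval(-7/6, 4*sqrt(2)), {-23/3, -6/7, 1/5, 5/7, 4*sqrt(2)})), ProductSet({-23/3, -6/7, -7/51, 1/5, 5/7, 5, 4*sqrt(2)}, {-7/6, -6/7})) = ProductSet({-23/3, -6/7, -7/51, 1/5, 5/7, 5, 4*sqrt(2)}, {-7/6, -6/7})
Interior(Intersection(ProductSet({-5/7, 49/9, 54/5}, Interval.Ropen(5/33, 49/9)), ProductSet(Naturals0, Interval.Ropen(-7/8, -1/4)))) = EmptySet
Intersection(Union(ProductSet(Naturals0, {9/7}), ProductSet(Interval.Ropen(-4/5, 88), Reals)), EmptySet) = EmptySet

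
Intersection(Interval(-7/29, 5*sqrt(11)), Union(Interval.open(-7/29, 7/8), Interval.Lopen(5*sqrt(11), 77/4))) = Interval.open(-7/29, 7/8)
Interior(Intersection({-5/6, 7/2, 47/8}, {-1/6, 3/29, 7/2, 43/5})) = EmptySet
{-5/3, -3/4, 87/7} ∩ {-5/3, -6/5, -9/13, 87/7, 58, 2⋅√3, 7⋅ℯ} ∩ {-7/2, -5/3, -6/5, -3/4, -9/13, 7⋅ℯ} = {-5/3}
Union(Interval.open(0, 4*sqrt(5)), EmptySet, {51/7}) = Interval.open(0, 4*sqrt(5))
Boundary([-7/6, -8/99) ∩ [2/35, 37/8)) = ∅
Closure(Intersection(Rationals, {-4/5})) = {-4/5}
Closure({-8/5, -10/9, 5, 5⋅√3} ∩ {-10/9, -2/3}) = {-10/9}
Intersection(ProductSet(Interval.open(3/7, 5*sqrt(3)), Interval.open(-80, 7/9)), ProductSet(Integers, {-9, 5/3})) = ProductSet(Range(1, 9, 1), {-9})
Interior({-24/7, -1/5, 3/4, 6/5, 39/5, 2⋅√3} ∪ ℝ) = ℝ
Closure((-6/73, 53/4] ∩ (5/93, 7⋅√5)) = [5/93, 53/4]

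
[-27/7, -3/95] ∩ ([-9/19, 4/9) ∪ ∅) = [-9/19, -3/95]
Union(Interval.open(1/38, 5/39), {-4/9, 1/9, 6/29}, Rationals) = Union(Interval(1/38, 5/39), Rationals)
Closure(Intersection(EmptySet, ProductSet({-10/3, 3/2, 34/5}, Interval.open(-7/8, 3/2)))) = EmptySet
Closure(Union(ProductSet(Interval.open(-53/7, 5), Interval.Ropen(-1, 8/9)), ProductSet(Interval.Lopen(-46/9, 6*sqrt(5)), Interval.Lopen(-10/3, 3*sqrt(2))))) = Union(ProductSet({-53/7}, Interval(-1, 8/9)), ProductSet({6*sqrt(5)}, Interval(-10/3, 3*sqrt(2))), ProductSet({-46/9, 6*sqrt(5)}, Union(Interval(-10/3, -1), Interval(8/9, 3*sqrt(2)))), ProductSet(Interval(-53/7, -46/9), {-1, 8/9}), ProductSet(Interval.open(-53/7, 5), Interval.Ropen(-1, 8/9)), ProductSet(Interval(-46/9, 6*sqrt(5)), {-10/3, 3*sqrt(2)}), ProductSet(Interval.Lopen(-46/9, 6*sqrt(5)), Interval.Lopen(-10/3, 3*sqrt(2))))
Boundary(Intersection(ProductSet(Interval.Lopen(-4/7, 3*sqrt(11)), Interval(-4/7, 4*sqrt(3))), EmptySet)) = EmptySet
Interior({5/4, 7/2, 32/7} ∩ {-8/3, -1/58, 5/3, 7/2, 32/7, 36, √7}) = ∅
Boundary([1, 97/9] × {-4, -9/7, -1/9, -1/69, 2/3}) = [1, 97/9] × {-4, -9/7, -1/9, -1/69, 2/3}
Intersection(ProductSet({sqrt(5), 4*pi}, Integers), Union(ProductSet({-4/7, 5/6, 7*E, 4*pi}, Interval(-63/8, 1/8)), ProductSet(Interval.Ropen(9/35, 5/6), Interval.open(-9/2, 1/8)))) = ProductSet({4*pi}, Range(-7, 1, 1))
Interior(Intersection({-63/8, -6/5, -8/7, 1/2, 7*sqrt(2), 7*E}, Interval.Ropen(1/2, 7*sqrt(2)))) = EmptySet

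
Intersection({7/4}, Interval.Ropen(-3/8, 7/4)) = EmptySet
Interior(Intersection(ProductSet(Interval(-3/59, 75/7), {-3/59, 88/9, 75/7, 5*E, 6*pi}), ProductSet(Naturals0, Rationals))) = EmptySet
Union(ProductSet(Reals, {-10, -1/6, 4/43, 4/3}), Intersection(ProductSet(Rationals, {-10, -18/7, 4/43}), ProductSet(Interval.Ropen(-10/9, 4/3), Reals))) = Union(ProductSet(Intersection(Interval.Ropen(-10/9, 4/3), Rationals), {-10, -18/7, 4/43}), ProductSet(Reals, {-10, -1/6, 4/43, 4/3}))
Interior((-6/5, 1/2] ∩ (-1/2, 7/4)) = (-1/2, 1/2)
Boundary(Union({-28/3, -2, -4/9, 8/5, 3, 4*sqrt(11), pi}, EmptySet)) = {-28/3, -2, -4/9, 8/5, 3, 4*sqrt(11), pi}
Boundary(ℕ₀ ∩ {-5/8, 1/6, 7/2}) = ∅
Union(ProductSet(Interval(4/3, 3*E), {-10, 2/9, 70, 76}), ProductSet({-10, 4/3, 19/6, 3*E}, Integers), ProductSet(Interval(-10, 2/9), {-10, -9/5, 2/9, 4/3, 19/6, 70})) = Union(ProductSet({-10, 4/3, 19/6, 3*E}, Integers), ProductSet(Interval(-10, 2/9), {-10, -9/5, 2/9, 4/3, 19/6, 70}), ProductSet(Interval(4/3, 3*E), {-10, 2/9, 70, 76}))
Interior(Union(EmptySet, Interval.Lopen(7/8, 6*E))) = Interval.open(7/8, 6*E)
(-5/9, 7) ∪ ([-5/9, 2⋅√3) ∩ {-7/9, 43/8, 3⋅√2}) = (-5/9, 7)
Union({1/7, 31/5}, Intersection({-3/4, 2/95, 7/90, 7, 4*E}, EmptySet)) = {1/7, 31/5}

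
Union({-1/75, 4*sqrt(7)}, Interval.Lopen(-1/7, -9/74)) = Union({-1/75, 4*sqrt(7)}, Interval.Lopen(-1/7, -9/74))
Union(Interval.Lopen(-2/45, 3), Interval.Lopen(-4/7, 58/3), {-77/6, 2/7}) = Union({-77/6}, Interval.Lopen(-4/7, 58/3))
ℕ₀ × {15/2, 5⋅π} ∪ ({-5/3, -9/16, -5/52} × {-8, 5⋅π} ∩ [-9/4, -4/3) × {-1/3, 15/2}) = ℕ₀ × {15/2, 5⋅π}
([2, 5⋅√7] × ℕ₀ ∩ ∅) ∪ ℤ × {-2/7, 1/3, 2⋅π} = ℤ × {-2/7, 1/3, 2⋅π}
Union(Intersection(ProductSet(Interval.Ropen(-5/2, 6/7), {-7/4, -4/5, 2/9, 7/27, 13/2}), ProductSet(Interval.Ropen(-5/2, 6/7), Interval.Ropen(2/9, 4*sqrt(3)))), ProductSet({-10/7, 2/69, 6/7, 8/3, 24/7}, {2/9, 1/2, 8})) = Union(ProductSet({-10/7, 2/69, 6/7, 8/3, 24/7}, {2/9, 1/2, 8}), ProductSet(Interval.Ropen(-5/2, 6/7), {2/9, 7/27, 13/2}))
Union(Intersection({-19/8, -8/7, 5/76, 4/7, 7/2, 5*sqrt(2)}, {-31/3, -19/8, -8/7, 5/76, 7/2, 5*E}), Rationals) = Rationals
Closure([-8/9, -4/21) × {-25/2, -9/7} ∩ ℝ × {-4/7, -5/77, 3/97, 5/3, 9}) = ∅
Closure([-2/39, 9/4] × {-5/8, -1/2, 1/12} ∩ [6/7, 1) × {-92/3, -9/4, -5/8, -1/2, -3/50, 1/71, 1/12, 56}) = [6/7, 1] × {-5/8, -1/2, 1/12}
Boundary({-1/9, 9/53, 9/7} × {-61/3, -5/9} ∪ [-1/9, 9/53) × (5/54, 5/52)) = ({-1/9, 9/53, 9/7} × {-61/3, -5/9}) ∪ ({-1/9, 9/53} × [5/54, 5/52]) ∪ ([-1/9, 9/53] × {5/54, 5/52})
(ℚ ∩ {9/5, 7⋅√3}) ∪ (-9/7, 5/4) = (-9/7, 5/4) ∪ {9/5}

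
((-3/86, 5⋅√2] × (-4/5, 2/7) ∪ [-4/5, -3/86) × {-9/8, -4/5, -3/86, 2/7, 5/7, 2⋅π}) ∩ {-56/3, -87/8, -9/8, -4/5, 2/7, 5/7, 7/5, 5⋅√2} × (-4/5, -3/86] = ({-4/5} × {-3/86}) ∪ ({2/7, 5/7, 7/5, 5⋅√2} × (-4/5, -3/86])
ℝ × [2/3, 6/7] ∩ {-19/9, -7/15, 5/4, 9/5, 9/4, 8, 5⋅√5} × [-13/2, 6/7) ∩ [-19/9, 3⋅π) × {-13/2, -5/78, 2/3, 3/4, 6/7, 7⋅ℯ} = {-19/9, -7/15, 5/4, 9/5, 9/4, 8} × {2/3, 3/4}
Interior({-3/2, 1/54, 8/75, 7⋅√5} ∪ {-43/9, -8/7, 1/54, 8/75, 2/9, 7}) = ∅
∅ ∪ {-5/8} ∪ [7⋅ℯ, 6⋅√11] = {-5/8} ∪ [7⋅ℯ, 6⋅√11]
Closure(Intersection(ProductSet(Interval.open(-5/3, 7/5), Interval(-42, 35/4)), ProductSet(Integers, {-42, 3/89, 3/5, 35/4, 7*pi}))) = ProductSet(Range(-1, 2, 1), {-42, 3/89, 3/5, 35/4})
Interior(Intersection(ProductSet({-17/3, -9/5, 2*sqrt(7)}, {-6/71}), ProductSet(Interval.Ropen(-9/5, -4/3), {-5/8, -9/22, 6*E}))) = EmptySet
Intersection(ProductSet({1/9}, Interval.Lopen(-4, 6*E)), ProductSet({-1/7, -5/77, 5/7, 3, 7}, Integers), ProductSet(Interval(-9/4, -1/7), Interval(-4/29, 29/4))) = EmptySet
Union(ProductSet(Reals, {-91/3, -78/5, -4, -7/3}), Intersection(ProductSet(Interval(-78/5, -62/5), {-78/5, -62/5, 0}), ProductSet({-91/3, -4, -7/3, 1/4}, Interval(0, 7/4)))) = ProductSet(Reals, {-91/3, -78/5, -4, -7/3})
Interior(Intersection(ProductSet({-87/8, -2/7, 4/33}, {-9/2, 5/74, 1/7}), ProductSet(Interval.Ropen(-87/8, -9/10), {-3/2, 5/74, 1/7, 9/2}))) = EmptySet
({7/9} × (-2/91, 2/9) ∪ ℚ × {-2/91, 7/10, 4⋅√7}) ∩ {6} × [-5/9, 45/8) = {6} × {-2/91, 7/10}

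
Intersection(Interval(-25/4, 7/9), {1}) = EmptySet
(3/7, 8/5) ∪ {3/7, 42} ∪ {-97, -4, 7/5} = {-97, -4, 42} ∪ [3/7, 8/5)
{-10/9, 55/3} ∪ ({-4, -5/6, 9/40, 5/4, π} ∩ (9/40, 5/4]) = {-10/9, 5/4, 55/3}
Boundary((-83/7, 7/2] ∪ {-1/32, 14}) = {-83/7, 7/2, 14}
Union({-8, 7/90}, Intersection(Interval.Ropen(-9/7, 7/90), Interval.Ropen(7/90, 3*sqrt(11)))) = {-8, 7/90}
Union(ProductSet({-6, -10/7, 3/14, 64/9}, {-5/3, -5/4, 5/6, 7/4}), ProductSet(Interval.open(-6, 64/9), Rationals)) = Union(ProductSet({-6, -10/7, 3/14, 64/9}, {-5/3, -5/4, 5/6, 7/4}), ProductSet(Interval.open(-6, 64/9), Rationals))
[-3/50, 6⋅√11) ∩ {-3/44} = ∅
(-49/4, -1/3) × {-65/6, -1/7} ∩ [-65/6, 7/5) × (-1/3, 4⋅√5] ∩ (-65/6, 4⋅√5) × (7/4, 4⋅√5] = ∅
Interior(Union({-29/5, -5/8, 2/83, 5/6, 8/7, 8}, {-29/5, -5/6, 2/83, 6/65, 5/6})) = EmptySet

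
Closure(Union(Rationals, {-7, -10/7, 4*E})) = Reals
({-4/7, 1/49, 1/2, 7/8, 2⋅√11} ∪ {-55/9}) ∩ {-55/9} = {-55/9}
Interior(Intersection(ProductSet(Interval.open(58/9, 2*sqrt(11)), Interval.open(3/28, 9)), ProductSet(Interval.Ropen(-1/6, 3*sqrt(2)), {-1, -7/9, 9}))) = EmptySet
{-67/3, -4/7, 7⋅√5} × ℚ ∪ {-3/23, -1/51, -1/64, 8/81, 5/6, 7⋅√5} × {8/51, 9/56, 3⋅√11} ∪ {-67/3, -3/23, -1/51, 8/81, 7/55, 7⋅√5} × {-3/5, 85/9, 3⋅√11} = ({-67/3, -4/7, 7⋅√5} × ℚ) ∪ ({-67/3, -3/23, -1/51, 8/81, 7/55, 7⋅√5} × {-3/5, 85/9, 3⋅√11}) ∪ ({-3/23, -1/51, -1/64, 8/81, 5/6, 7⋅√5} × {8/51, 9/56, 3⋅√11})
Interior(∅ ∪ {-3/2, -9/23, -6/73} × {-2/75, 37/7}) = ∅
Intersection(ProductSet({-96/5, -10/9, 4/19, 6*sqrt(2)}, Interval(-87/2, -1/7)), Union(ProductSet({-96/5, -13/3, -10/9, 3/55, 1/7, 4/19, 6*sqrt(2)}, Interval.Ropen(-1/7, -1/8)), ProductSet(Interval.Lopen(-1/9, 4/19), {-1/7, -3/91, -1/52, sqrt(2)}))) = ProductSet({-96/5, -10/9, 4/19, 6*sqrt(2)}, {-1/7})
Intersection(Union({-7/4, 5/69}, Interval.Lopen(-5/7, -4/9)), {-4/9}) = {-4/9}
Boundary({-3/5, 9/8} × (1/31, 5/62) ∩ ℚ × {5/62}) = ∅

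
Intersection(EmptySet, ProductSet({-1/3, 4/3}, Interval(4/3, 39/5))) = EmptySet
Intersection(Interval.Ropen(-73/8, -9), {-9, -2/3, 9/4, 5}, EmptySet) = EmptySet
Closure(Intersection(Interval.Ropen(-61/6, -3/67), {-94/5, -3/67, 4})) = EmptySet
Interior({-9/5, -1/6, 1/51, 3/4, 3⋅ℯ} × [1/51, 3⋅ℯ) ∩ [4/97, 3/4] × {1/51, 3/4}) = ∅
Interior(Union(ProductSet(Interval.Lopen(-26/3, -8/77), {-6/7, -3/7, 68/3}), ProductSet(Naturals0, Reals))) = EmptySet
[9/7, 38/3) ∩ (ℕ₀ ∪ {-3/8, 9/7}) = {9/7} ∪ {2, 3, …, 12}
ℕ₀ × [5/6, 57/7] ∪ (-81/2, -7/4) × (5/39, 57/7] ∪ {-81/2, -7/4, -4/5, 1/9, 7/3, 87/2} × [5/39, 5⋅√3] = (ℕ₀ × [5/6, 57/7]) ∪ ((-81/2, -7/4) × (5/39, 57/7]) ∪ ({-81/2, -7/4, -4/5, 1/9, 7/3, 87/2} × [5/39, 5⋅√3])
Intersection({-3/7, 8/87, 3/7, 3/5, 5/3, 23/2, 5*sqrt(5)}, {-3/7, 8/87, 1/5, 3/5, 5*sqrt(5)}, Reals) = {-3/7, 8/87, 3/5, 5*sqrt(5)}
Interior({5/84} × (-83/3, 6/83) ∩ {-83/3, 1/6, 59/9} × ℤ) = ∅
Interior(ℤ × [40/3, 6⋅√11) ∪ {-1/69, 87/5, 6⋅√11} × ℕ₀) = ∅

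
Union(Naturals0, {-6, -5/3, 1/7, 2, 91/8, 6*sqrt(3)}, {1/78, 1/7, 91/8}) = Union({-6, -5/3, 1/78, 1/7, 91/8, 6*sqrt(3)}, Naturals0)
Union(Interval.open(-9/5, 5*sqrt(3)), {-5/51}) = Interval.open(-9/5, 5*sqrt(3))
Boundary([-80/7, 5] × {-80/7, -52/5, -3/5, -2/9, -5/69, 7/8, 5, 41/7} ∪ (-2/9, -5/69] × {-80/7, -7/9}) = ([-2/9, -5/69] × {-80/7, -7/9}) ∪ ([-80/7, 5] × {-80/7, -52/5, -3/5, -2/9, -5/69, 7/8, 5, 41/7})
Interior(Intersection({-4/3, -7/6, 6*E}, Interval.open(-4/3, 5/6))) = EmptySet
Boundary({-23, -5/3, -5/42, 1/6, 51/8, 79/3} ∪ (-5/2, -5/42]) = {-23, -5/2, -5/42, 1/6, 51/8, 79/3}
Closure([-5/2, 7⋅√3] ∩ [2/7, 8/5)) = [2/7, 8/5]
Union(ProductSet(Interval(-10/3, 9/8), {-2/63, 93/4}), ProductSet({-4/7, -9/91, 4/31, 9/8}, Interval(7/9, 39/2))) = Union(ProductSet({-4/7, -9/91, 4/31, 9/8}, Interval(7/9, 39/2)), ProductSet(Interval(-10/3, 9/8), {-2/63, 93/4}))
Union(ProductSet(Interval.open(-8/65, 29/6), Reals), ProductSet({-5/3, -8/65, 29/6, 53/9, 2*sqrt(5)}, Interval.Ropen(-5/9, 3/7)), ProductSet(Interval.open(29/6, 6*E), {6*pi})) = Union(ProductSet({-5/3, -8/65, 29/6, 53/9, 2*sqrt(5)}, Interval.Ropen(-5/9, 3/7)), ProductSet(Interval.open(-8/65, 29/6), Reals), ProductSet(Interval.open(29/6, 6*E), {6*pi}))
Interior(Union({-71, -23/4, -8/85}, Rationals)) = EmptySet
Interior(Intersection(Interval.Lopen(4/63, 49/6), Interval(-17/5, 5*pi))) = Interval.open(4/63, 49/6)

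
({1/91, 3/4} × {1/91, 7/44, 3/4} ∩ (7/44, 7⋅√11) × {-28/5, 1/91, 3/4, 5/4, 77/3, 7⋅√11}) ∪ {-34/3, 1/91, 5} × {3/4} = ({3/4} × {1/91, 3/4}) ∪ ({-34/3, 1/91, 5} × {3/4})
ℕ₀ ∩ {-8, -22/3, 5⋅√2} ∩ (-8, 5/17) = ∅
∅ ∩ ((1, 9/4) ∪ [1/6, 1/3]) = ∅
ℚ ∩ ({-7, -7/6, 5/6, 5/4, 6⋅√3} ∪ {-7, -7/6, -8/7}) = {-7, -7/6, -8/7, 5/6, 5/4}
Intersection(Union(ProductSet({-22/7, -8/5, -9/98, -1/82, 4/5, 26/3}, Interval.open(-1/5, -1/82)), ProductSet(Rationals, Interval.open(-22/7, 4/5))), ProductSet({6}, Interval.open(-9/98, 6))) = ProductSet({6}, Interval.open(-9/98, 4/5))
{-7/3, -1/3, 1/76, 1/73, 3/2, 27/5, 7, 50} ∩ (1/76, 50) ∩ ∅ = ∅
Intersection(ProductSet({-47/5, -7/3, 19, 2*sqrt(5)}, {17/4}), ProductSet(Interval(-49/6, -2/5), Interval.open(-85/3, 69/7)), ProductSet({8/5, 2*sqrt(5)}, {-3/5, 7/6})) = EmptySet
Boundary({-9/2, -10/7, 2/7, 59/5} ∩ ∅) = ∅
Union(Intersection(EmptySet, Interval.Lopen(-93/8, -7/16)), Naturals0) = Naturals0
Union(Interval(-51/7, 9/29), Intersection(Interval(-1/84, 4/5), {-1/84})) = Interval(-51/7, 9/29)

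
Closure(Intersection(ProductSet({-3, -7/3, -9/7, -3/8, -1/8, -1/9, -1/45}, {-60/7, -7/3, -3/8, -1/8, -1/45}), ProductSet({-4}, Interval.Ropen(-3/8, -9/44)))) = EmptySet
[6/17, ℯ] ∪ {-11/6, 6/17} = {-11/6} ∪ [6/17, ℯ]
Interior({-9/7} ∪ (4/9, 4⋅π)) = (4/9, 4⋅π)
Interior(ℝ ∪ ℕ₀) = ℝ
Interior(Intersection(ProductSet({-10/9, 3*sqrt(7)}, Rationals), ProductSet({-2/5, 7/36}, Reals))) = EmptySet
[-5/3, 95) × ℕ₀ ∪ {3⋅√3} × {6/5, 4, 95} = ([-5/3, 95) × ℕ₀) ∪ ({3⋅√3} × {6/5, 4, 95})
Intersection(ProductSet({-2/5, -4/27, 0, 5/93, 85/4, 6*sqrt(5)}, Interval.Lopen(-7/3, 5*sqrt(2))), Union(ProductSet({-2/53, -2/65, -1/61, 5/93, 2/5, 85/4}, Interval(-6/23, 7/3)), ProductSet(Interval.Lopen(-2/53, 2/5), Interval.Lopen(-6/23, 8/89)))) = Union(ProductSet({0, 5/93}, Interval.Lopen(-6/23, 8/89)), ProductSet({5/93, 85/4}, Interval(-6/23, 7/3)))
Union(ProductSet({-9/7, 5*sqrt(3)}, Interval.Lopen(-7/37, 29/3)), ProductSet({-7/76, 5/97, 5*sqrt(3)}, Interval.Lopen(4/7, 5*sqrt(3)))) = Union(ProductSet({-9/7, 5*sqrt(3)}, Interval.Lopen(-7/37, 29/3)), ProductSet({-7/76, 5/97, 5*sqrt(3)}, Interval.Lopen(4/7, 5*sqrt(3))))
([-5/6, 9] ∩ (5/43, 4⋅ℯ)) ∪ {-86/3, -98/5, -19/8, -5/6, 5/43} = {-86/3, -98/5, -19/8, -5/6} ∪ [5/43, 9]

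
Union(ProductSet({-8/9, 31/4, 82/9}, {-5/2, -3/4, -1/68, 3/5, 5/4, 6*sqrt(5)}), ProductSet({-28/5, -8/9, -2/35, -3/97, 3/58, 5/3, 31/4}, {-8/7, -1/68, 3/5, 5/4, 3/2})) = Union(ProductSet({-8/9, 31/4, 82/9}, {-5/2, -3/4, -1/68, 3/5, 5/4, 6*sqrt(5)}), ProductSet({-28/5, -8/9, -2/35, -3/97, 3/58, 5/3, 31/4}, {-8/7, -1/68, 3/5, 5/4, 3/2}))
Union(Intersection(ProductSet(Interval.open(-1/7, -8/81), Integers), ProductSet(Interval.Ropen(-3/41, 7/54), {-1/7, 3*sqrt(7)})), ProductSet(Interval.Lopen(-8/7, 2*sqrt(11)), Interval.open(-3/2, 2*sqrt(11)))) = ProductSet(Interval.Lopen(-8/7, 2*sqrt(11)), Interval.open(-3/2, 2*sqrt(11)))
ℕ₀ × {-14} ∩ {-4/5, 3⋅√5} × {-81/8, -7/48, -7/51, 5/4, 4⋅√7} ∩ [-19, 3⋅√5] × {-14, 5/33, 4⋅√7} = ∅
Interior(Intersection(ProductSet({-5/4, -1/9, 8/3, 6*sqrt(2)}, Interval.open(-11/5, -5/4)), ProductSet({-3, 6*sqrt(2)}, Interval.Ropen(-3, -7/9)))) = EmptySet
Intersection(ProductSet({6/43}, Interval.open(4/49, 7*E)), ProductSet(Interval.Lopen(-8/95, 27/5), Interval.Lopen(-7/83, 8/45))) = ProductSet({6/43}, Interval.Lopen(4/49, 8/45))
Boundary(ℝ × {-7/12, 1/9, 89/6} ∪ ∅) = ℝ × {-7/12, 1/9, 89/6}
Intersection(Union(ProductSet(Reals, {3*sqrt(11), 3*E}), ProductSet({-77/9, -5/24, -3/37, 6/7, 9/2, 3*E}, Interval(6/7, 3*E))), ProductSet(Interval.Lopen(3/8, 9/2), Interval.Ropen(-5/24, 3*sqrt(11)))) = Union(ProductSet({6/7, 9/2}, Interval(6/7, 3*E)), ProductSet(Interval.Lopen(3/8, 9/2), {3*E}))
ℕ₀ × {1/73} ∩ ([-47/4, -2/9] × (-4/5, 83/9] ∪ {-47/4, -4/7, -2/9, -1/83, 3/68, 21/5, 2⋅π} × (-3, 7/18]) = ∅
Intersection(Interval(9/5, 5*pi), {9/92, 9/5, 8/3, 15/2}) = {9/5, 8/3, 15/2}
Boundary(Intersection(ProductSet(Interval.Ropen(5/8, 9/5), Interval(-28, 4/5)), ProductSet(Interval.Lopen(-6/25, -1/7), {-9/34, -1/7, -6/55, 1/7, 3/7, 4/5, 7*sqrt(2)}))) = EmptySet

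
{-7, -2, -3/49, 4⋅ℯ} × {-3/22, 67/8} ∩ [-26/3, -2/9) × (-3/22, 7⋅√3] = {-7, -2} × {67/8}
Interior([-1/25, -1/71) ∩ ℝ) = (-1/25, -1/71)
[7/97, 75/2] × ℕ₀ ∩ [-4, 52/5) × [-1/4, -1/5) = ∅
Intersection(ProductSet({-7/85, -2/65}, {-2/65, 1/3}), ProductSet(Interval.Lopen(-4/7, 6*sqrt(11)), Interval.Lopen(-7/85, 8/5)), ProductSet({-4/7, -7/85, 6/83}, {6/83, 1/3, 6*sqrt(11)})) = ProductSet({-7/85}, {1/3})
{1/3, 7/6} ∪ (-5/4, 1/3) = (-5/4, 1/3] ∪ {7/6}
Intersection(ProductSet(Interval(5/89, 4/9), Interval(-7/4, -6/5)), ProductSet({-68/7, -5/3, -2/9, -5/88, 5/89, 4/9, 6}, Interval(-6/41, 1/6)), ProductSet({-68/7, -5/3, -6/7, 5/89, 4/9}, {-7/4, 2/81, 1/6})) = EmptySet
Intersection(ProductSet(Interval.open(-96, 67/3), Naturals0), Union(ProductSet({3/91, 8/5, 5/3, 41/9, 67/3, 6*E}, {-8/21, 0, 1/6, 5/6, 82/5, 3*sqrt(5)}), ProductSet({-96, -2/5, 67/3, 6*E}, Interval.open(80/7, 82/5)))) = Union(ProductSet({-2/5, 6*E}, Range(12, 17, 1)), ProductSet({3/91, 8/5, 5/3, 41/9, 6*E}, {0}))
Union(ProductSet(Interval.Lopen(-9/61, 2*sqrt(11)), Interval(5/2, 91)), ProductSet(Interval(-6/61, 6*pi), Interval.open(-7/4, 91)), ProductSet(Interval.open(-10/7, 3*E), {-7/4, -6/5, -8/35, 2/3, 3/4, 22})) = Union(ProductSet(Interval.open(-10/7, 3*E), {-7/4, -6/5, -8/35, 2/3, 3/4, 22}), ProductSet(Interval.Lopen(-9/61, 2*sqrt(11)), Interval(5/2, 91)), ProductSet(Interval(-6/61, 6*pi), Interval.open(-7/4, 91)))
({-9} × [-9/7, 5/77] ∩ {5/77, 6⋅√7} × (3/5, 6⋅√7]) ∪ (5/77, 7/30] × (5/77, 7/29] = (5/77, 7/30] × (5/77, 7/29]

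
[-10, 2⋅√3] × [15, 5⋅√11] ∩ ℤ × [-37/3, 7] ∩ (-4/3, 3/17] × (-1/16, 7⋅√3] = ∅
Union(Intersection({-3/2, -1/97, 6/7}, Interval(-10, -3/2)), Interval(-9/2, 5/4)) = Interval(-9/2, 5/4)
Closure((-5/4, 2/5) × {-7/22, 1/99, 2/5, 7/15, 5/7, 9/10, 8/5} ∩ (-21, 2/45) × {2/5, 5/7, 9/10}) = [-5/4, 2/45] × {2/5, 5/7, 9/10}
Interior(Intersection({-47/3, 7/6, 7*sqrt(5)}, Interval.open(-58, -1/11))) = EmptySet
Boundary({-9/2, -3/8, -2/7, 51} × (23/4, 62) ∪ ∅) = {-9/2, -3/8, -2/7, 51} × [23/4, 62]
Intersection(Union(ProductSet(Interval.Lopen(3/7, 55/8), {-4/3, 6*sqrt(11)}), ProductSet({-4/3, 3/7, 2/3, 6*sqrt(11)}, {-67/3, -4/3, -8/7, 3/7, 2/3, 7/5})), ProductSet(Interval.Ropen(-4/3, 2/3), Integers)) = EmptySet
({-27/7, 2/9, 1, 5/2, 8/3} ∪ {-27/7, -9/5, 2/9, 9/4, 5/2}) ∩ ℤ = {1}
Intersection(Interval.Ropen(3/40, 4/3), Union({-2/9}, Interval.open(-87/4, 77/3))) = Interval.Ropen(3/40, 4/3)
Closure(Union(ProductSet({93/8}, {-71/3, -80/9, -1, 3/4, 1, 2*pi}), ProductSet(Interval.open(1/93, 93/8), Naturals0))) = Union(ProductSet({93/8}, {-71/3, -80/9, -1, 3/4, 1, 2*pi}), ProductSet(Interval(1/93, 93/8), Naturals0))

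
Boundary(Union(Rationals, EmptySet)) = Reals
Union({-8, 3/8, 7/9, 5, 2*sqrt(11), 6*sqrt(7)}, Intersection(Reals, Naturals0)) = Union({-8, 3/8, 7/9, 2*sqrt(11), 6*sqrt(7)}, Naturals0)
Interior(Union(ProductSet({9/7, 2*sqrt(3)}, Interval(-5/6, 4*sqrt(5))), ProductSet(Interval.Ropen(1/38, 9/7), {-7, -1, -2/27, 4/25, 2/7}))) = EmptySet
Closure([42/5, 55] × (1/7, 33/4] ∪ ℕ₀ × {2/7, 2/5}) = (ℕ₀ × {2/7, 2/5}) ∪ ([42/5, 55] × [1/7, 33/4])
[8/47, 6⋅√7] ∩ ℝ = [8/47, 6⋅√7]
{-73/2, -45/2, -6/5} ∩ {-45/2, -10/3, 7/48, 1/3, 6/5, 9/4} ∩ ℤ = ∅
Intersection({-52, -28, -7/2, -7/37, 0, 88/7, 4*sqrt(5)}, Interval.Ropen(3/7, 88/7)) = {4*sqrt(5)}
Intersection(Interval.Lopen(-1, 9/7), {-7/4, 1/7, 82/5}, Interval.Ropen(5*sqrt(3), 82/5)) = EmptySet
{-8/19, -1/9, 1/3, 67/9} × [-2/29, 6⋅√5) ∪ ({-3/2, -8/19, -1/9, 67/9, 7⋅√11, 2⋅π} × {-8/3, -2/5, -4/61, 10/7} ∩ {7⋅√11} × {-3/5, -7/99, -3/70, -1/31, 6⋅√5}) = {-8/19, -1/9, 1/3, 67/9} × [-2/29, 6⋅√5)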